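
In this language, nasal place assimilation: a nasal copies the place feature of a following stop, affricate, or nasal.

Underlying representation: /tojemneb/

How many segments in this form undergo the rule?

/m/ before /n/ (alveolar) → [n]
1 segment changes.

1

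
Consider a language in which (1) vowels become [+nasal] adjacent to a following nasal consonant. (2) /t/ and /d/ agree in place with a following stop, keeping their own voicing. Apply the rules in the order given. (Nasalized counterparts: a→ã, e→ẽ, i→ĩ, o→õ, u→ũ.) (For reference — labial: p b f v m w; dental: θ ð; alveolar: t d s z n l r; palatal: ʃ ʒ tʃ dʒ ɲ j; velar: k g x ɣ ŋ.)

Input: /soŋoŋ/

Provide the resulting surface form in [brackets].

[sõŋõŋ]

Rule 1: /o/ before nasal /ŋ/ → [õ]
Rule 1: /o/ before nasal /ŋ/ → [õ]
After rule 1: sõŋõŋ
Rule 2: no segment meets the rule's conditions; no change.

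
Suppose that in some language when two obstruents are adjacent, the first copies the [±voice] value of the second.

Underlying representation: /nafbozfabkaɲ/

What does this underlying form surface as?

[navbosfapkaɲ]

/f/ before /b/ (voiced) → [v]
/z/ before /f/ (voiceless) → [s]
/b/ before /k/ (voiceless) → [p]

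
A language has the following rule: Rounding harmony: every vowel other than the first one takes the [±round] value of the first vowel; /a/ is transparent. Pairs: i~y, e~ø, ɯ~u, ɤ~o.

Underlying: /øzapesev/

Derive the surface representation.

[øzapøsøv]

/e/ harmonizes with /ø/ ([+round]) → [ø]
/e/ harmonizes with /ø/ ([+round]) → [ø]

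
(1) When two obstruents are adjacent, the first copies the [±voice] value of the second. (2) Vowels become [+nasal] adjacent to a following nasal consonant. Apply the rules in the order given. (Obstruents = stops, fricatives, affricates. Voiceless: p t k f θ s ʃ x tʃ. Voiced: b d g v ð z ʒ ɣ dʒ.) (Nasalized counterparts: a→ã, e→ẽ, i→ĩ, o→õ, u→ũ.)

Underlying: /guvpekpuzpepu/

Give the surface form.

Rule 1: /v/ before /p/ (voiceless) → [f]
Rule 1: /z/ before /p/ (voiceless) → [s]
After rule 1: gufpekpuspepu
Rule 2: no segment meets the rule's conditions; no change.

[gufpekpuspepu]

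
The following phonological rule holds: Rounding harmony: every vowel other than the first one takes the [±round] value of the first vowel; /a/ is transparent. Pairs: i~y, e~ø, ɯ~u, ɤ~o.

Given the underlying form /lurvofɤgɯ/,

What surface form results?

/ɤ/ harmonizes with /u/ ([+round]) → [o]
/ɯ/ harmonizes with /u/ ([+round]) → [u]

[lurvofogu]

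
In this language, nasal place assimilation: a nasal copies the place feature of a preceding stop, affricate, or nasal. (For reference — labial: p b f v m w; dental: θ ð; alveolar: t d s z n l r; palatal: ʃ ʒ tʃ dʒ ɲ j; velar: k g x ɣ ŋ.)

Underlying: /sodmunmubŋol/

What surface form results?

[sodnunnubmol]

/m/ after /d/ (alveolar) → [n]
/m/ after /n/ (alveolar) → [n]
/ŋ/ after /b/ (labial) → [m]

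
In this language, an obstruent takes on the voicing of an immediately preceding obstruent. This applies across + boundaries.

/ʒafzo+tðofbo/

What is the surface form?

[ʒafso+tθofpo]

/z/ after /f/ (voiceless) → [s]
/ð/ after /t/ (voiceless) → [θ]
/b/ after /f/ (voiceless) → [p]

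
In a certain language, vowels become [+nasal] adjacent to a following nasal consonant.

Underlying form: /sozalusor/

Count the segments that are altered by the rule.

No segment meets the rule's conditions.

0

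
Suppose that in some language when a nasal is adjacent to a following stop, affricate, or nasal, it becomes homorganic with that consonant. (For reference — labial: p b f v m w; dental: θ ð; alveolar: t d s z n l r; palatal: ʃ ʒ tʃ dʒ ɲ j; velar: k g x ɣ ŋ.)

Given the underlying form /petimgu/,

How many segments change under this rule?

1

/m/ before /g/ (velar) → [ŋ]
1 segment changes.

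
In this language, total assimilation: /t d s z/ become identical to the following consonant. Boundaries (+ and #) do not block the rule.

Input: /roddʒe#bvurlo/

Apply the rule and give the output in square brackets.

[rodʒdʒe#bvurlo]

/d/ before /dʒ/ → [dʒ] (total assimilation)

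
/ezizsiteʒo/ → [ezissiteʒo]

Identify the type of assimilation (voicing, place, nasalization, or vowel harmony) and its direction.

/z/→[s].
Each target copies a feature from the following segment, so the direction is regressive.

voicing assimilation, regressive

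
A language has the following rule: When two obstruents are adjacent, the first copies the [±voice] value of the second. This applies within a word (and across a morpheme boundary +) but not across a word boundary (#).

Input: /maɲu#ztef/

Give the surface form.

/z/ before /t/ (voiceless) → [s]

[maɲu#stef]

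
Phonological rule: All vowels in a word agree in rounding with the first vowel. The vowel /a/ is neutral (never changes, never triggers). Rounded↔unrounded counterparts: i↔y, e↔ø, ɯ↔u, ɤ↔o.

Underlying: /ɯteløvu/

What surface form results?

[ɯtelevɯ]

/ø/ harmonizes with /ɯ/ ([-round]) → [e]
/u/ harmonizes with /ɯ/ ([-round]) → [ɯ]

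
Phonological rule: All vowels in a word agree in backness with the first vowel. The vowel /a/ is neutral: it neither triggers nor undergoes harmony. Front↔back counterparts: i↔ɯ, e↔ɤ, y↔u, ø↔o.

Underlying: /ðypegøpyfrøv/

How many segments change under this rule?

No segment meets the rule's conditions.

0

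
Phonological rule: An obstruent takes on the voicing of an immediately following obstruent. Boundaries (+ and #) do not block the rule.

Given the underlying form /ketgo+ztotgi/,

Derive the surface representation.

/t/ before /g/ (voiced) → [d]
/z/ before /t/ (voiceless) → [s]
/t/ before /g/ (voiced) → [d]

[kedgo+stodgi]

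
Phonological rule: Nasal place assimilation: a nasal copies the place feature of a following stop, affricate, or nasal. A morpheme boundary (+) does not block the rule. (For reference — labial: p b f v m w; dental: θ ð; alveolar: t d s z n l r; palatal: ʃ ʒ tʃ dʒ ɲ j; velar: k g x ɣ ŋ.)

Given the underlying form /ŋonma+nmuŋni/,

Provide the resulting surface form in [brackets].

[ŋomma+mmunni]

/n/ before /m/ (labial) → [m]
/n/ before /m/ (labial) → [m]
/ŋ/ before /n/ (alveolar) → [n]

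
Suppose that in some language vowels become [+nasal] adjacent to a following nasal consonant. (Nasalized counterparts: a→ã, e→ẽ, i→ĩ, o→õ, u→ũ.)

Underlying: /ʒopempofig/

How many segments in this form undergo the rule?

/e/ before nasal /m/ → [ẽ]
1 segment changes.

1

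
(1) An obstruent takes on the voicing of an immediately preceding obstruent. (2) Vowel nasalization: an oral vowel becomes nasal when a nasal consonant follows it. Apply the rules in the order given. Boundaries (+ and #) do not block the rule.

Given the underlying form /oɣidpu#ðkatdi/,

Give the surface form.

[oɣidbu#ðgatti]

Rule 1: /p/ after /d/ (voiced) → [b]
Rule 1: /k/ after /ð/ (voiced) → [g]
Rule 1: /d/ after /t/ (voiceless) → [t]
After rule 1: oɣidbu#ðgatti
Rule 2: no segment meets the rule's conditions; no change.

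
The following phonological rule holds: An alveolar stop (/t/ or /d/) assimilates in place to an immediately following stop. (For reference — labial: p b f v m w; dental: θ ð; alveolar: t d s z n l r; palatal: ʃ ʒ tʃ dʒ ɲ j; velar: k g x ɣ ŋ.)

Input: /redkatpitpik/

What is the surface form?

[regkappippik]

/d/ before /k/ (velar) → [g]
/t/ before /p/ (labial) → [p]
/t/ before /p/ (labial) → [p]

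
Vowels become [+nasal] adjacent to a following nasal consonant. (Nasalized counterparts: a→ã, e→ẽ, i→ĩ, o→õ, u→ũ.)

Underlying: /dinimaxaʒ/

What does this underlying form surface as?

/i/ before nasal /n/ → [ĩ]
/i/ before nasal /m/ → [ĩ]

[dĩnĩmaxaʒ]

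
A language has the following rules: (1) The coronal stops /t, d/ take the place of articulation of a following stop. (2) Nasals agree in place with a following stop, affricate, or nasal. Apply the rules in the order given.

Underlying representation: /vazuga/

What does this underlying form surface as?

Rule 1: no segment meets the rule's conditions; no change.
After rule 1: vazuga
Rule 2: no segment meets the rule's conditions; no change.

[vazuga]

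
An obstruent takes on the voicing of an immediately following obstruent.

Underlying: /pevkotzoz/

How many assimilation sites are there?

2

/v/ before /k/ (voiceless) → [f]
/t/ before /z/ (voiced) → [d]
2 segments change.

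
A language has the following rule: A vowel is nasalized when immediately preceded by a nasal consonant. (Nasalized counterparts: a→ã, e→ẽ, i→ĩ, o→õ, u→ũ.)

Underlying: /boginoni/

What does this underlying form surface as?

/o/ after nasal /n/ → [õ]
/i/ after nasal /n/ → [ĩ]

[boginõnĩ]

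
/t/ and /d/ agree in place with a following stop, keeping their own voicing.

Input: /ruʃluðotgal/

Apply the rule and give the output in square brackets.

/t/ before /g/ (velar) → [k]

[ruʃluðokgal]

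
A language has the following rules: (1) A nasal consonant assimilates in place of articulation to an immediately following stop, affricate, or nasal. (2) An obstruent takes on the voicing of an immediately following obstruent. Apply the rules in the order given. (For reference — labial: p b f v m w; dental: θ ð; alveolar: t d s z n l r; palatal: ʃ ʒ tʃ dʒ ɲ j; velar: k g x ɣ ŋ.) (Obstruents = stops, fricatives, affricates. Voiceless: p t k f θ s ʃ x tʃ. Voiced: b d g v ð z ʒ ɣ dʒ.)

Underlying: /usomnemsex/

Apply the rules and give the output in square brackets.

[usonnemsex]

Rule 1: /m/ before /n/ (alveolar) → [n]
After rule 1: usonnemsex
Rule 2: no segment meets the rule's conditions; no change.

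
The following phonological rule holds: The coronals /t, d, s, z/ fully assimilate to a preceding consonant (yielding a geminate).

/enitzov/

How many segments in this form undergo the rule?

1

/z/ after /t/ → [t] (total assimilation)
1 segment changes.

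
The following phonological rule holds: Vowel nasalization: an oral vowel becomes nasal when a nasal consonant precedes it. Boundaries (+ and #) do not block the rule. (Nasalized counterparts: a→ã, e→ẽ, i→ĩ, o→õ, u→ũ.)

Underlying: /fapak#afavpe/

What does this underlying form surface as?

no segment meets the rule's conditions; no change.

[fapak#afavpe]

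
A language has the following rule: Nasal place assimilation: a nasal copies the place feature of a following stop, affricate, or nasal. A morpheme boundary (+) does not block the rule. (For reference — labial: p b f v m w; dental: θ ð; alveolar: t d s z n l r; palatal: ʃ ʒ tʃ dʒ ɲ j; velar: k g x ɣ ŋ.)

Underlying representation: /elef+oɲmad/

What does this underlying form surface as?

[elef+ommad]

/ɲ/ before /m/ (labial) → [m]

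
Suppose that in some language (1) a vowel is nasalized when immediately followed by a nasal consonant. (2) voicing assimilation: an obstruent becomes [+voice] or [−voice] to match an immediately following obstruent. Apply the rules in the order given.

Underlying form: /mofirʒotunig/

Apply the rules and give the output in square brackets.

[mofirʒotũnig]

Rule 1: /u/ before nasal /n/ → [ũ]
After rule 1: mofirʒotũnig
Rule 2: no segment meets the rule's conditions; no change.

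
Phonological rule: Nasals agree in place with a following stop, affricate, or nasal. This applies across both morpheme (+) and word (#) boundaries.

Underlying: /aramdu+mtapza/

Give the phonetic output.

/m/ before /d/ (alveolar) → [n]
/m/ before /t/ (alveolar) → [n]

[arandu+ntapza]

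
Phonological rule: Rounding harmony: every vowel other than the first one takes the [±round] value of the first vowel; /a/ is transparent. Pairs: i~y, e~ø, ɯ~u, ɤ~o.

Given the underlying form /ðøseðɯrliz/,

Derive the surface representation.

[ðøsøðurlyz]

/e/ harmonizes with /ø/ ([+round]) → [ø]
/ɯ/ harmonizes with /ø/ ([+round]) → [u]
/i/ harmonizes with /ø/ ([+round]) → [y]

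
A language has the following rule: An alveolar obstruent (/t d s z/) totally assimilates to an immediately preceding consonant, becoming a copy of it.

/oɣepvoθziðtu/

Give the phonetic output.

/z/ after /θ/ → [θ] (total assimilation)
/t/ after /ð/ → [ð] (total assimilation)

[oɣepvoθθiððu]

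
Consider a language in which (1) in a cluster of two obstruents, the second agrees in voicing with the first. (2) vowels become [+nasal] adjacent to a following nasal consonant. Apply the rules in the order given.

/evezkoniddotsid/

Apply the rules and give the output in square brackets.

Rule 1: /k/ after /z/ (voiced) → [g]
After rule 1: evezgoniddotsid
Rule 2: /o/ before nasal /n/ → [õ]

[evezgõniddotsid]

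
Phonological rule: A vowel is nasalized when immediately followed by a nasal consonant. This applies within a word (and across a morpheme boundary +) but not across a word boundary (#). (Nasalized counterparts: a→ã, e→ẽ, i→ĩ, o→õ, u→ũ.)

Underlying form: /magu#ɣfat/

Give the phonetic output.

no segment meets the rule's conditions; no change.

[magu#ɣfat]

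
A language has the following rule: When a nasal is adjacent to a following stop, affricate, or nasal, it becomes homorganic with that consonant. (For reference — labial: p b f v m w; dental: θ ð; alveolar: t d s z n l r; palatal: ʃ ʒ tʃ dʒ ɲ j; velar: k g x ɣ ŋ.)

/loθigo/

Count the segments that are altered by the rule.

0

No segment meets the rule's conditions.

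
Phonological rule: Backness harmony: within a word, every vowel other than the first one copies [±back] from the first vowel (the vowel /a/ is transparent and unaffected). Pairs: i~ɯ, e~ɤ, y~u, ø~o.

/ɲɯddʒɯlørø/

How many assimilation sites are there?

/ø/ harmonizes with /ɯ/ ([+back]) → [o]
/ø/ harmonizes with /ɯ/ ([+back]) → [o]
2 segments change.

2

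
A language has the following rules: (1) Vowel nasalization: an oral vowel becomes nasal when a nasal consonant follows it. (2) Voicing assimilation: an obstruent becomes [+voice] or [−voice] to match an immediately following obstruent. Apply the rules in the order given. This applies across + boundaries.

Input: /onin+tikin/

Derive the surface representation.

[õnĩn+tikĩn]

Rule 1: /o/ before nasal /n/ → [õ]
Rule 1: /i/ before nasal /n/ → [ĩ]
Rule 1: /i/ before nasal /n/ → [ĩ]
After rule 1: õnĩn+tikĩn
Rule 2: no segment meets the rule's conditions; no change.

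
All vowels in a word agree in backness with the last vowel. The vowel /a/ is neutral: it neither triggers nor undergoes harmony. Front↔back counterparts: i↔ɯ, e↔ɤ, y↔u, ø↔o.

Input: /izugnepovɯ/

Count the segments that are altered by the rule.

2

/i/ harmonizes with /ɯ/ ([+back]) → [ɯ]
/e/ harmonizes with /ɯ/ ([+back]) → [ɤ]
2 segments change.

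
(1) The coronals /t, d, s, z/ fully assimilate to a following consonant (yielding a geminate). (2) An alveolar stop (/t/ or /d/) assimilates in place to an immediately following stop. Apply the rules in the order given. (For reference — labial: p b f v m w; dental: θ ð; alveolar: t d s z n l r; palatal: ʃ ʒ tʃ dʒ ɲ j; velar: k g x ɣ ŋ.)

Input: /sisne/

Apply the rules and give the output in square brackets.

Rule 1: /s/ before /n/ → [n] (total assimilation)
After rule 1: sinne
Rule 2: no segment meets the rule's conditions; no change.

[sinne]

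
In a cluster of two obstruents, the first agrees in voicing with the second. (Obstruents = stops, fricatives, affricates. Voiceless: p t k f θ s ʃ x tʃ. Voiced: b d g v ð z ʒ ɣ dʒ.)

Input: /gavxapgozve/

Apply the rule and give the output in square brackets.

[gafxabgozve]

/v/ before /x/ (voiceless) → [f]
/p/ before /g/ (voiced) → [b]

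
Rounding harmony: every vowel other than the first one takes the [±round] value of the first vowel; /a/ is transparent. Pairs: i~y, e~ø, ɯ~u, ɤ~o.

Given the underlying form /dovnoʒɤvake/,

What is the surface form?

[dovnoʒovakø]

/ɤ/ harmonizes with /o/ ([+round]) → [o]
/e/ harmonizes with /o/ ([+round]) → [ø]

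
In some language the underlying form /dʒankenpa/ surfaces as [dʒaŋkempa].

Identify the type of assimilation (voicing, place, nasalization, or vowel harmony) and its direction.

/n/→[ŋ] /n/→[m].
Each target copies a feature from the following segment, so the direction is regressive.

place assimilation, regressive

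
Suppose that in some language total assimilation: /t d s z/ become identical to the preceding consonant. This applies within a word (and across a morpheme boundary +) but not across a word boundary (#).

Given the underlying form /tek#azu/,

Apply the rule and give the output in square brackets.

no segment meets the rule's conditions; no change.

[tek#azu]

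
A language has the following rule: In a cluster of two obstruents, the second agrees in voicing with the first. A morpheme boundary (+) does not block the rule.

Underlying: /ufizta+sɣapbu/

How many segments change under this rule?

3

/t/ after /z/ (voiced) → [d]
/ɣ/ after /s/ (voiceless) → [x]
/b/ after /p/ (voiceless) → [p]
3 segments change.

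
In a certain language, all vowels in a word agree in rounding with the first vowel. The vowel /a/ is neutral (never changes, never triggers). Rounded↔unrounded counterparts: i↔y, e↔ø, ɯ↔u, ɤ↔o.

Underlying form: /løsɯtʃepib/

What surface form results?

/ɯ/ harmonizes with /ø/ ([+round]) → [u]
/e/ harmonizes with /ø/ ([+round]) → [ø]
/i/ harmonizes with /ø/ ([+round]) → [y]

[løsutʃøpyb]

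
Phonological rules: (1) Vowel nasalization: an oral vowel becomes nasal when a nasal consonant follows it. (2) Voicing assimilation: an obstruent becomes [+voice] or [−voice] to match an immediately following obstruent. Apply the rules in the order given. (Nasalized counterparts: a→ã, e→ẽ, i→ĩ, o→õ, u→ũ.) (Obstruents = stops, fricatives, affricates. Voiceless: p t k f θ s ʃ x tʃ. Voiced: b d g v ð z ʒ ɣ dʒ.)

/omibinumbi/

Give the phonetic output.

Rule 1: /o/ before nasal /m/ → [õ]
Rule 1: /i/ before nasal /n/ → [ĩ]
Rule 1: /u/ before nasal /m/ → [ũ]
After rule 1: õmibĩnũmbi
Rule 2: no segment meets the rule's conditions; no change.

[õmibĩnũmbi]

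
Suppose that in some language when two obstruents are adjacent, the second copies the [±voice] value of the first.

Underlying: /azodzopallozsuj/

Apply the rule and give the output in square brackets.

/s/ after /z/ (voiced) → [z]

[azodzopallozzuj]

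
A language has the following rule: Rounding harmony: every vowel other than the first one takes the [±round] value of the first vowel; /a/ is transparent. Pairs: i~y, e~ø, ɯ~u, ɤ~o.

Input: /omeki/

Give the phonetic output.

[omøky]

/e/ harmonizes with /o/ ([+round]) → [ø]
/i/ harmonizes with /o/ ([+round]) → [y]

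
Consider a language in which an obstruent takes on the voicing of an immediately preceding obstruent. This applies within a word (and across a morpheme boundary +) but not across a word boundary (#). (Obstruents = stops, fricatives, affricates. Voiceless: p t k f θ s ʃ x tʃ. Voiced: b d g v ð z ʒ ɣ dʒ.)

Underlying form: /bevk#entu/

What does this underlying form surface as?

[bevg#entu]

/k/ after /v/ (voiced) → [g]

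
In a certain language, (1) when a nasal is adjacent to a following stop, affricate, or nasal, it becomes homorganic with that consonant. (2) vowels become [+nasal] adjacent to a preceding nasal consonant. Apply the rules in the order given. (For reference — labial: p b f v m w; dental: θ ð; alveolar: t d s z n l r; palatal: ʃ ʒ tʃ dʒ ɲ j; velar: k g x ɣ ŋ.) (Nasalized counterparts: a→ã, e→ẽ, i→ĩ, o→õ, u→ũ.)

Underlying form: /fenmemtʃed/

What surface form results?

[femmẽɲtʃed]

Rule 1: /n/ before /m/ (labial) → [m]
Rule 1: /m/ before /tʃ/ (palatal) → [ɲ]
After rule 1: femmeɲtʃed
Rule 2: /e/ after nasal /m/ → [ẽ]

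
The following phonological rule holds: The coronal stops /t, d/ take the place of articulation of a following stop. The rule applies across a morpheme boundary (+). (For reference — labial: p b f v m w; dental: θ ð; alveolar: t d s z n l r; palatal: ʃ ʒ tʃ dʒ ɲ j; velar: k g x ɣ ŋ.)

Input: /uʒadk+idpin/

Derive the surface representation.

/d/ before /k/ (velar) → [g]
/d/ before /p/ (labial) → [b]

[uʒagk+ibpin]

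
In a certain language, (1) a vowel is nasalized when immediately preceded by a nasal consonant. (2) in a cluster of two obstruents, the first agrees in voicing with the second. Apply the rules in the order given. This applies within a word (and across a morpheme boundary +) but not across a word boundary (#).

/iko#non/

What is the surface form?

Rule 1: /o/ after nasal /n/ → [õ]
After rule 1: iko#nõn
Rule 2: no segment meets the rule's conditions; no change.

[iko#nõn]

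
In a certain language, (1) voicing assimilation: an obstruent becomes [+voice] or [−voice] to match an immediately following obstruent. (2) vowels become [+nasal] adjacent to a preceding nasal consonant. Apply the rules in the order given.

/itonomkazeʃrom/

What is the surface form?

[itonõmkazeʃrom]

Rule 1: no segment meets the rule's conditions; no change.
After rule 1: itonomkazeʃrom
Rule 2: /o/ after nasal /n/ → [õ]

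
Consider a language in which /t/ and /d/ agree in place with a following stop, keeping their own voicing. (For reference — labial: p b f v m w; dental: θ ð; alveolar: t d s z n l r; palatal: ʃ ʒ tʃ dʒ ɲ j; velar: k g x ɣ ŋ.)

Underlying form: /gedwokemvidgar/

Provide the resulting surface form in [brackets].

/d/ before /g/ (velar) → [g]

[gedwokemviggar]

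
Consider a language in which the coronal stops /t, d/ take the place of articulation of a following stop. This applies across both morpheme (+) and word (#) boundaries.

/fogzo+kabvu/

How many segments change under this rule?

0

No segment meets the rule's conditions.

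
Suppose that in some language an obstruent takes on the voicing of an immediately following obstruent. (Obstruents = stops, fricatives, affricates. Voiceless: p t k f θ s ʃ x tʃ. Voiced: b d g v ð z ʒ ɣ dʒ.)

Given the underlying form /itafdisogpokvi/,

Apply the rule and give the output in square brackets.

/f/ before /d/ (voiced) → [v]
/g/ before /p/ (voiceless) → [k]
/k/ before /v/ (voiced) → [g]

[itavdisokpogvi]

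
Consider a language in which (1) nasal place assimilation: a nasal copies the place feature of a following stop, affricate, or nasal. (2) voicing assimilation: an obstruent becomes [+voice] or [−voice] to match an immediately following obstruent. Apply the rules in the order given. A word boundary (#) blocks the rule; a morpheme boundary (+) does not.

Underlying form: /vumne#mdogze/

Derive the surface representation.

Rule 1: /m/ before /n/ (alveolar) → [n]
Rule 1: /m/ before /d/ (alveolar) → [n]
After rule 1: vunne#ndogze
Rule 2: no segment meets the rule's conditions; no change.

[vunne#ndogze]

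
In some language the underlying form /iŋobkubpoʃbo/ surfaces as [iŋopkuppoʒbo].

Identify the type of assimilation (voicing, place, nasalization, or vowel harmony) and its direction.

voicing assimilation, regressive

/b/→[p] /b/→[p] /ʃ/→[ʒ].
Each target copies a feature from the following segment, so the direction is regressive.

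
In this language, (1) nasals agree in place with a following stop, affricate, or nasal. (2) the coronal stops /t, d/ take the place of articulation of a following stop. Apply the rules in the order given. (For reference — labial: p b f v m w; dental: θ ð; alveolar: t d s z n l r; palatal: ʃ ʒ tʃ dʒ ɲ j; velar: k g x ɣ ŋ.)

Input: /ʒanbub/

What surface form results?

Rule 1: /n/ before /b/ (labial) → [m]
After rule 1: ʒambub
Rule 2: no segment meets the rule's conditions; no change.

[ʒambub]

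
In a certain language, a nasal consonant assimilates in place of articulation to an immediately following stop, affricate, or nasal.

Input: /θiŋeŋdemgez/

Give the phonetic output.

[θiŋendeŋgez]

/ŋ/ before /d/ (alveolar) → [n]
/m/ before /g/ (velar) → [ŋ]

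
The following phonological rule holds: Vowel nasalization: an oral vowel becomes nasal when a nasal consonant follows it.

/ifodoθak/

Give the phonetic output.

[ifodoθak]

no segment meets the rule's conditions; no change.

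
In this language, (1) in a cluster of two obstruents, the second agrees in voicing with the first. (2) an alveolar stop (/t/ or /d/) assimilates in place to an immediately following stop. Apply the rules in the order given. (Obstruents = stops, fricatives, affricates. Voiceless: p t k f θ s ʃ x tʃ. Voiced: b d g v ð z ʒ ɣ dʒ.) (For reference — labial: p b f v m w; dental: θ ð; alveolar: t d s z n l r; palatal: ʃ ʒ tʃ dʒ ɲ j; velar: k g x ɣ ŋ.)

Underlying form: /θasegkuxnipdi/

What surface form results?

[θasegguxnipti]

Rule 1: /k/ after /g/ (voiced) → [g]
Rule 1: /d/ after /p/ (voiceless) → [t]
After rule 1: θasegguxnipti
Rule 2: no segment meets the rule's conditions; no change.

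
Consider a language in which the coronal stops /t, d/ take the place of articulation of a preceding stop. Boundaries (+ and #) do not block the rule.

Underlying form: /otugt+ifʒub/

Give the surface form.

/t/ after /g/ (velar) → [k]

[otugk+ifʒub]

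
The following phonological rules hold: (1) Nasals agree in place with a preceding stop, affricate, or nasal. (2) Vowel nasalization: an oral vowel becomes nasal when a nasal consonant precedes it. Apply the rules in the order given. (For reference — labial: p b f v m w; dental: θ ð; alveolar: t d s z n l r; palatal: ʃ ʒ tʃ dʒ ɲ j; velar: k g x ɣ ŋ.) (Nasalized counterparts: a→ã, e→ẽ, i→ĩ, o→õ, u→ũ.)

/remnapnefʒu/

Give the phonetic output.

Rule 1: /n/ after /m/ (labial) → [m]
Rule 1: /n/ after /p/ (labial) → [m]
After rule 1: remmapmefʒu
Rule 2: /a/ after nasal /m/ → [ã]
Rule 2: /e/ after nasal /m/ → [ẽ]

[remmãpmẽfʒu]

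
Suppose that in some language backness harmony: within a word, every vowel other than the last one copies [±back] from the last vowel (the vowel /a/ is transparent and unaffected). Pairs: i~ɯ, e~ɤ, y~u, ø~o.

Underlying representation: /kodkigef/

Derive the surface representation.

/o/ harmonizes with /e/ ([-back]) → [ø]

[kødkigef]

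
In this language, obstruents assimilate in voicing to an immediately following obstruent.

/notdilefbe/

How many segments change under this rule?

/t/ before /d/ (voiced) → [d]
/f/ before /b/ (voiced) → [v]
2 segments change.

2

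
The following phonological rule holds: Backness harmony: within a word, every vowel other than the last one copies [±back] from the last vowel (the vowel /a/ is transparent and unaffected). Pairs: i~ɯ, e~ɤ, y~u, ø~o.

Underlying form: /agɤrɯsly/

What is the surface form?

[agerisly]

/ɤ/ harmonizes with /y/ ([-back]) → [e]
/ɯ/ harmonizes with /y/ ([-back]) → [i]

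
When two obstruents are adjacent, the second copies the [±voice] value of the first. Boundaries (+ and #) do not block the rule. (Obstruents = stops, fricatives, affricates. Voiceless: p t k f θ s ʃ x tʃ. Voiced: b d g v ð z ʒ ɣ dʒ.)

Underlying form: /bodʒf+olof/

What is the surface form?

/f/ after /dʒ/ (voiced) → [v]

[bodʒv+olof]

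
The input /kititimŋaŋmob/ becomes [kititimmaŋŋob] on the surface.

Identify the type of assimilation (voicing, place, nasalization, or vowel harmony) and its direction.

place assimilation, progressive

/ŋ/→[m] /m/→[ŋ].
Each target copies a feature from the preceding segment, so the direction is progressive.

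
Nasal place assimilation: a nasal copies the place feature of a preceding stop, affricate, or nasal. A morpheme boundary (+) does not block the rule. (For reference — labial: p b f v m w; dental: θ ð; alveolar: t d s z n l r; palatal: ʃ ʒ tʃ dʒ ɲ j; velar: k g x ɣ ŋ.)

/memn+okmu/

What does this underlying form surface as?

/n/ after /m/ (labial) → [m]
/m/ after /k/ (velar) → [ŋ]

[memm+okŋu]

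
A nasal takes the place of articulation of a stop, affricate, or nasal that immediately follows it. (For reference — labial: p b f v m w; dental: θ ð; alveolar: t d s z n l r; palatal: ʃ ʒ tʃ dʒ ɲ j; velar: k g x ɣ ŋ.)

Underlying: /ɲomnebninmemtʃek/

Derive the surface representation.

/m/ before /n/ (alveolar) → [n]
/n/ before /m/ (labial) → [m]
/m/ before /tʃ/ (palatal) → [ɲ]

[ɲonnebnimmeɲtʃek]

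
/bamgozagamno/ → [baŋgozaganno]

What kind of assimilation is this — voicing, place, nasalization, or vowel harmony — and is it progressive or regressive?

/m/→[ŋ] /m/→[n].
Each target copies a feature from the following segment, so the direction is regressive.

place assimilation, regressive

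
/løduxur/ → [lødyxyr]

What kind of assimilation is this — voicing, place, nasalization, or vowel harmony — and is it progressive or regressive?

vowel harmony, progressive

/u/→[y] /u/→[y].
Vowels agree with the first vowel, so the harmony is progressive.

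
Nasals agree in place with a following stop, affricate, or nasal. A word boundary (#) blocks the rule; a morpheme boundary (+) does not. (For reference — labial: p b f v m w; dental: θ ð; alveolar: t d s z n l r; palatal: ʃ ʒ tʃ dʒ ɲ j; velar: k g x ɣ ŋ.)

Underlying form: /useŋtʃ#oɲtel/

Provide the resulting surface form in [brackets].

/ŋ/ before /tʃ/ (palatal) → [ɲ]
/ɲ/ before /t/ (alveolar) → [n]

[useɲtʃ#ontel]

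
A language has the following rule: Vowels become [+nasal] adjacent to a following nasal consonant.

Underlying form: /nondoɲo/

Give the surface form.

/o/ before nasal /n/ → [õ]
/o/ before nasal /ɲ/ → [õ]

[nõndõɲo]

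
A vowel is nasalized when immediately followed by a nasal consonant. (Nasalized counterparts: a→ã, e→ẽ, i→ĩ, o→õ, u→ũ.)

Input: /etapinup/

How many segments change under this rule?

1

/i/ before nasal /n/ → [ĩ]
1 segment changes.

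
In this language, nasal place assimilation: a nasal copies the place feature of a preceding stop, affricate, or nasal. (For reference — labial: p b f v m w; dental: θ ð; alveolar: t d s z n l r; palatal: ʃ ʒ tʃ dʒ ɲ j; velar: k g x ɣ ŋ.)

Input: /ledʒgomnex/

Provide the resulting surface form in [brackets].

[ledʒgommex]

/n/ after /m/ (labial) → [m]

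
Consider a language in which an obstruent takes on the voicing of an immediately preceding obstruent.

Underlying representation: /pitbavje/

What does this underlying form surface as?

/b/ after /t/ (voiceless) → [p]

[pitpavje]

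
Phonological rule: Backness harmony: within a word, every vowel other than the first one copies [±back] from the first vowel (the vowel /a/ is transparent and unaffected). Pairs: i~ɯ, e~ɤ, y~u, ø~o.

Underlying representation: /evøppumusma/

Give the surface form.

[evøppymysma]

/u/ harmonizes with /e/ ([-back]) → [y]
/u/ harmonizes with /e/ ([-back]) → [y]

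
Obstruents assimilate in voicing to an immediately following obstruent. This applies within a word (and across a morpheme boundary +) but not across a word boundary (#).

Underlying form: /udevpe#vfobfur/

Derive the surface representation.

/v/ before /p/ (voiceless) → [f]
/v/ before /f/ (voiceless) → [f]
/b/ before /f/ (voiceless) → [p]

[udefpe#ffopfur]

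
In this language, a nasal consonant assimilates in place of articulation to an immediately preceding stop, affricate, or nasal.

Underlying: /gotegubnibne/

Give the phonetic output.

/n/ after /b/ (labial) → [m]
/n/ after /b/ (labial) → [m]

[gotegubmibme]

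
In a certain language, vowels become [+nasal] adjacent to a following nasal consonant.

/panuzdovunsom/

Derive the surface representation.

[pãnuzdovũnsõm]

/a/ before nasal /n/ → [ã]
/u/ before nasal /n/ → [ũ]
/o/ before nasal /m/ → [õ]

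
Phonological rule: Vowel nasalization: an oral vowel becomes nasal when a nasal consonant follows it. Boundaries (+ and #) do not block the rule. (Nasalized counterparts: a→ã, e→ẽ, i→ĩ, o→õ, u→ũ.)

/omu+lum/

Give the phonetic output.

/o/ before nasal /m/ → [õ]
/u/ before nasal /m/ → [ũ]

[õmu+lũm]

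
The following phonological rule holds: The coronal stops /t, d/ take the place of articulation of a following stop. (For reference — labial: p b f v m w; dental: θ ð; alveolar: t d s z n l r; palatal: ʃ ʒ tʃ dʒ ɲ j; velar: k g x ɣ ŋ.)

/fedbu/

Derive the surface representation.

[febbu]

/d/ before /b/ (labial) → [b]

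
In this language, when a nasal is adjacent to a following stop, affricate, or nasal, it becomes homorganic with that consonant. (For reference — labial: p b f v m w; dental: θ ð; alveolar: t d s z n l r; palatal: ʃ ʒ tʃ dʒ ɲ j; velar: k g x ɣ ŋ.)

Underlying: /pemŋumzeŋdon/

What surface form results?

[peŋŋumzendon]

/m/ before /ŋ/ (velar) → [ŋ]
/ŋ/ before /d/ (alveolar) → [n]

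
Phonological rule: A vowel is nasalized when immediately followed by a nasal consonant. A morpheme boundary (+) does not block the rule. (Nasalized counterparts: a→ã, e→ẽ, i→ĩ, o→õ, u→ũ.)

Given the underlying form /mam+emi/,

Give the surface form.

/a/ before nasal /m/ → [ã]
/e/ before nasal /m/ → [ẽ]

[mãm+ẽmi]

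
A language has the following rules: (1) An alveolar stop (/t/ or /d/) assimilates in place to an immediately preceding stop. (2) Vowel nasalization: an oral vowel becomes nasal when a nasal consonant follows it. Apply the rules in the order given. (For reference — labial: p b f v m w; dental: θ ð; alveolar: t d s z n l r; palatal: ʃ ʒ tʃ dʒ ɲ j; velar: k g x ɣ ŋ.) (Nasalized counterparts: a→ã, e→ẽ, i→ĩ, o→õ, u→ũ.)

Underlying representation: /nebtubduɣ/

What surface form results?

[nebpubbuɣ]

Rule 1: /t/ after /b/ (labial) → [p]
Rule 1: /d/ after /b/ (labial) → [b]
After rule 1: nebpubbuɣ
Rule 2: no segment meets the rule's conditions; no change.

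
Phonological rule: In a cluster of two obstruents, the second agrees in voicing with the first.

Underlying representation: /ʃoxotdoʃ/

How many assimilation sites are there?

/d/ after /t/ (voiceless) → [t]
1 segment changes.

1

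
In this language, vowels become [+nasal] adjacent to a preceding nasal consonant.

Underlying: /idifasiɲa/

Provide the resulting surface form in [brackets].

/a/ after nasal /ɲ/ → [ã]

[idifasiɲã]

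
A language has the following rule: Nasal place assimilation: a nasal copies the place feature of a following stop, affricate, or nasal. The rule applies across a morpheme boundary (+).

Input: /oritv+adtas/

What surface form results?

no segment meets the rule's conditions; no change.

[oritv+adtas]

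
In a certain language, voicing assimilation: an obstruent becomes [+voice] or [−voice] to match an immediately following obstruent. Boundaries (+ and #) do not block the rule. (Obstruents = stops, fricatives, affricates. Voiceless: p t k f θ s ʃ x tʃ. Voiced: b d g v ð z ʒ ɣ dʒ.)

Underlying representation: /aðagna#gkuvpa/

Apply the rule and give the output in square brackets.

[aðagna#kkufpa]

/g/ before /k/ (voiceless) → [k]
/v/ before /p/ (voiceless) → [f]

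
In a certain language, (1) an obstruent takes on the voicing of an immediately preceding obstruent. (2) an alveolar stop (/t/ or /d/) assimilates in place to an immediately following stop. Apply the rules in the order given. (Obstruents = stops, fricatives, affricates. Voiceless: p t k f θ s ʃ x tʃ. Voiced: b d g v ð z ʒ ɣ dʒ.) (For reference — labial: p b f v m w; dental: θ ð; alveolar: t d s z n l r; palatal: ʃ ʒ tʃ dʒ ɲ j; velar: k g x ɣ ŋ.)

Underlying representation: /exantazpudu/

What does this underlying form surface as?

Rule 1: /p/ after /z/ (voiced) → [b]
After rule 1: exantazbudu
Rule 2: no segment meets the rule's conditions; no change.

[exantazbudu]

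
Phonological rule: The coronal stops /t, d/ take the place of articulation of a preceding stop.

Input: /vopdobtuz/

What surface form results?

[vopbobpuz]

/d/ after /p/ (labial) → [b]
/t/ after /b/ (labial) → [p]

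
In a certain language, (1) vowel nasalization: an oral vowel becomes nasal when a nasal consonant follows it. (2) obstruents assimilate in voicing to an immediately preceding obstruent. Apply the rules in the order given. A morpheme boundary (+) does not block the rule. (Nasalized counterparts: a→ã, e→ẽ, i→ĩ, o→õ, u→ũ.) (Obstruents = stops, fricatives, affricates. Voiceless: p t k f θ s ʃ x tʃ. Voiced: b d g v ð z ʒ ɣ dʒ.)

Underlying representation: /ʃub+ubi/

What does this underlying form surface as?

[ʃub+ubi]

Rule 1: no segment meets the rule's conditions; no change.
After rule 1: ʃub+ubi
Rule 2: no segment meets the rule's conditions; no change.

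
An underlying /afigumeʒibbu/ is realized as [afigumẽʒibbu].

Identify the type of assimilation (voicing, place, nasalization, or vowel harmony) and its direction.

nasalization, progressive

/e/→[ẽ].
Each target copies a feature from the preceding segment, so the direction is progressive.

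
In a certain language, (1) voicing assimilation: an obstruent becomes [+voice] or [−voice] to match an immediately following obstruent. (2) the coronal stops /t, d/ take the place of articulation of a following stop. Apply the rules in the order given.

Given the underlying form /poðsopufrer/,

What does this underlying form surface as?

Rule 1: /ð/ before /s/ (voiceless) → [θ]
After rule 1: poθsopufrer
Rule 2: no segment meets the rule's conditions; no change.

[poθsopufrer]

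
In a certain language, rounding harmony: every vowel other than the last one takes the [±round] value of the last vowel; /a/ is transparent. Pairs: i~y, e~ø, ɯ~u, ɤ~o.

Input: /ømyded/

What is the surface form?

[emided]

/ø/ harmonizes with /e/ ([-round]) → [e]
/y/ harmonizes with /e/ ([-round]) → [i]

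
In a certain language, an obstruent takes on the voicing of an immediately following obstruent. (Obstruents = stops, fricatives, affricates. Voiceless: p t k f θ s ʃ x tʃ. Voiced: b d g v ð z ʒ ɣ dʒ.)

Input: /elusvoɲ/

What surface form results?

/s/ before /v/ (voiced) → [z]

[eluzvoɲ]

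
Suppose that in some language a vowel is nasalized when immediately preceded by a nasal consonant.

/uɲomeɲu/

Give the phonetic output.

[uɲõmẽɲũ]

/o/ after nasal /ɲ/ → [õ]
/e/ after nasal /m/ → [ẽ]
/u/ after nasal /ɲ/ → [ũ]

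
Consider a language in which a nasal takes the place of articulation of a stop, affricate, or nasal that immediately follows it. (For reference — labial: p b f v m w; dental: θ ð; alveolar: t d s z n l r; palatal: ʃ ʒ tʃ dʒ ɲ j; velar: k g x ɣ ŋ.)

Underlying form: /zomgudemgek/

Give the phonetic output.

/m/ before /g/ (velar) → [ŋ]
/m/ before /g/ (velar) → [ŋ]

[zoŋgudeŋgek]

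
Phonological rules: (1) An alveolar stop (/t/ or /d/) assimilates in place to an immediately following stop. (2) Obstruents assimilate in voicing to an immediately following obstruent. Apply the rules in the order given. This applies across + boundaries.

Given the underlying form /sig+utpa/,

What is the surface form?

[sig+uppa]

Rule 1: /t/ before /p/ (labial) → [p]
After rule 1: sig+uppa
Rule 2: no segment meets the rule's conditions; no change.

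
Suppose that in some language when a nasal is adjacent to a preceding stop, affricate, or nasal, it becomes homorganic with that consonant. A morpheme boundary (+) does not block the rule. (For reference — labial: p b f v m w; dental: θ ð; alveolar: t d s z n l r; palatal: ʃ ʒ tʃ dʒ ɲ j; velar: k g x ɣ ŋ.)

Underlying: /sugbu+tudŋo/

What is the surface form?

/ŋ/ after /d/ (alveolar) → [n]

[sugbu+tudno]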